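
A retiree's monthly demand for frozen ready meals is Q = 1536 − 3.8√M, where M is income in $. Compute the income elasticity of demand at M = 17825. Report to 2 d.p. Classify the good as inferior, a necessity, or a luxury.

-0.25 (inferior good)

At M = 17825: Q = 1028.661.
dQ/dM = -3.8/(2√M) = -0.0142311 at this income.
η = (dQ/dM)·(M/Q) = -0.0142311 × (17825/1028.661) = -0.25.
Since η < 0, the good is an inferior good.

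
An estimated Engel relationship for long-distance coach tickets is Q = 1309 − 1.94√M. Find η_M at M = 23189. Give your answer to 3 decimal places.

-0.146

At M = 23189: Q = 1013.578.
dQ/dM = -1.94/(2√M) = -0.00636987 at this income.
η = (dQ/dM)·(M/Q) = -0.00636987 × (23189/1013.578) = -0.146.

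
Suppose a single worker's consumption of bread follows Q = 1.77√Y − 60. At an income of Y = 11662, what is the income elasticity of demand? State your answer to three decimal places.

At Y = 11662: Q = 131.144.
dQ/dY = 1.77/(2√Y) = 0.00819515 at this income.
η = (dQ/dY)·(Y/Q) = 0.00819515 × (11662/131.144) = 0.729.

0.729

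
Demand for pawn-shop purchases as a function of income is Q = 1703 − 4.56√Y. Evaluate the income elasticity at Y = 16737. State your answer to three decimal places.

-0.265

At Y = 16737: Q = 1113.066.
dQ/dY = -4.56/(2√Y) = -0.0176237 at this income.
η = (dQ/dY)·(Y/Q) = -0.0176237 × (16737/1113.066) = -0.265.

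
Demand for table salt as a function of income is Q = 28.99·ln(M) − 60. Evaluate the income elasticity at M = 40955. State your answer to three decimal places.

0.117

At M = 40955: Q = 247.880.
dQ/dM = 28.99/M = 0.00070785 at this income.
η = (dQ/dM)·(M/Q) = 0.00070785 × (40955/247.880) = 0.117.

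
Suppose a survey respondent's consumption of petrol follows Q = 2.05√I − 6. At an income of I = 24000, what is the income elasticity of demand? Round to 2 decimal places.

At I = 24000: Q = 311.585.
dQ/dI = 2.05/(2√I) = 0.00661635 at this income.
η = (dQ/dI)·(I/Q) = 0.00661635 × (24000/311.585) = 0.51.

0.51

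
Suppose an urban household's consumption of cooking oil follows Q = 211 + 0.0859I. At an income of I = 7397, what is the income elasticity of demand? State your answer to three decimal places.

At I = 7397: Q = 846.402.
dQ/dI = 0.0859.
η = (dQ/dI)·(I/Q) = 0.0859 × (7397/846.402) = 0.751.

0.751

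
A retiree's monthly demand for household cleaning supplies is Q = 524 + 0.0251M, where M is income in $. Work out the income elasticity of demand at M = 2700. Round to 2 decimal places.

At M = 2700: Q = 591.770.
dQ/dM = 0.0251.
η = (dQ/dM)·(M/Q) = 0.0251 × (2700/591.770) = 0.11.

0.11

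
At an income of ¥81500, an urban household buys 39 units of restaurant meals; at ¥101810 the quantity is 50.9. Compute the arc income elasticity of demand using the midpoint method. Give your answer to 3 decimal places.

1.195

ΔQ = 50.9 − 39 = 11.9; midpoint Q̄ = (39 + 50.9)/2 = 44.95.
ΔI = 101810 − 81500 = 20310; midpoint Ī = (81500 + 101810)/2 = 91655.
η = (ΔQ/Q̄) ÷ (ΔI/Ī) = (11.9/44.95) ÷ (20310/91655) = 1.195.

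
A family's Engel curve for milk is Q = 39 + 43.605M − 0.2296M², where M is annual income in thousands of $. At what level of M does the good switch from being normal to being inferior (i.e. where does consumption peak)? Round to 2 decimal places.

94.96

dQ/dM = 43.605 − 0.4592M.
The good is inferior where dQ/dM < 0. Setting dQ/dM = 0 gives M = 43.605 / 0.4592 = 94.96.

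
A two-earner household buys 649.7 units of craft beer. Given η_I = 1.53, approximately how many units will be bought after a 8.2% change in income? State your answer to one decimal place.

731.2

%ΔQ ≈ η × %ΔI = 1.53 × 8.2% = 12.546%.
New Q ≈ 649.7 × (1 + 0.12546) = 731.2.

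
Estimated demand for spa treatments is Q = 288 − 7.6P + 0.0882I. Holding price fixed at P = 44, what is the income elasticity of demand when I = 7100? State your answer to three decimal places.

At P = 44, I = 7100: Q = 579.820.
Holding P constant, ∂Q/∂I = 0.0882.
η_I = (∂Q/∂I)·(I/Q) = 0.0882 × (7100/579.820) = 1.080.

1.080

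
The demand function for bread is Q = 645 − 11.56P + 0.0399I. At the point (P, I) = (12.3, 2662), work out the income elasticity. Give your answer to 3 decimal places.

At P = 12.3, I = 2662: Q = 609.026.
Holding P constant, ∂Q/∂I = 0.0399.
η_I = (∂Q/∂I)·(I/Q) = 0.0399 × (2662/609.026) = 0.174.

0.174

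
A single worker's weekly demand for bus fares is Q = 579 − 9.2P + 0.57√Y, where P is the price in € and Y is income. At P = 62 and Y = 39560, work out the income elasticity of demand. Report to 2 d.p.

0.46

At P = 62, Y = 39560: Q = 121.971.
Holding P constant, ∂Q/∂Y = 0.57/(2√Y) = 0.0014329.
η_Y = (∂Q/∂Y)·(Y/Q) = 0.0014329 × (39560/121.971) = 0.46.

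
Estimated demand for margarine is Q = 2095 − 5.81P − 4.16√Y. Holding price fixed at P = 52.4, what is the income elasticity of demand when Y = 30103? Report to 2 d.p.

At P = 52.4, Y = 30103: Q = 1068.787.
Holding P constant, ∂Q/∂Y = -4.16/(2√Y) = -0.0119883.
η_Y = (∂Q/∂Y)·(Y/Q) = -0.0119883 × (30103/1068.787) = -0.34.

-0.34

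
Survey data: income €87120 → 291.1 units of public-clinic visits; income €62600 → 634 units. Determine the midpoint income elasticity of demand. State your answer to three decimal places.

ΔQ = 634 − 291.1 = 342.9; midpoint Q̄ = (291.1 + 634)/2 = 462.55.
ΔI = 62600 − 87120 = -24520; midpoint Ī = (87120 + 62600)/2 = 74860.
η = (ΔQ/Q̄) ÷ (ΔI/Ī) = (342.9/462.55) ÷ (-24520/74860) = -2.263.

-2.263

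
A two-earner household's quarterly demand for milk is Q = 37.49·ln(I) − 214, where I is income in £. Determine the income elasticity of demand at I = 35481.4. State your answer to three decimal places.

0.210

At I = 35481.4: Q = 178.774.
dQ/dI = 37.49/I = 0.00105661 at this income.
η = (dQ/dI)·(I/Q) = 0.00105661 × (35481.4/178.774) = 0.210.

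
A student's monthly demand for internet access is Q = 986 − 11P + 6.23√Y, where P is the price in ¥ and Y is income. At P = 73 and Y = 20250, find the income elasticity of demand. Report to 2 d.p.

0.41

At P = 73, Y = 20250: Q = 1069.545.
Holding P constant, ∂Q/∂Y = 6.23/(2√Y) = 0.02189.
η_Y = (∂Q/∂Y)·(Y/Q) = 0.02189 × (20250/1069.545) = 0.41.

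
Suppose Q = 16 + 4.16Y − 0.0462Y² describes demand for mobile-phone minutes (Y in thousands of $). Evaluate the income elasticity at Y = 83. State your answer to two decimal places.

-6.77

At Y = 83: Q = 43.0082.
dQ/dY = 4.16 − 0.0924Y = -3.50920.
η = (dQ/dY)·(Y/Q) = -3.50920 × (83/43.0082) = -6.77.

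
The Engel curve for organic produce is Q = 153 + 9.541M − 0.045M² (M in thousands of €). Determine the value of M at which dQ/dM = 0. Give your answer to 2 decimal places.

dQ/dM = 9.541 − 0.09M.
The good is inferior where dQ/dM < 0. Setting dQ/dM = 0 gives M = 9.541 / 0.09 = 106.01.

106.01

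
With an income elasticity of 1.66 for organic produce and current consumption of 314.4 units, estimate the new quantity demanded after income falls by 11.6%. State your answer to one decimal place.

%ΔQ ≈ η × %ΔI = 1.66 × (-11.6%) = -19.256%.
New Q ≈ 314.4 × (1 − 0.19256) = 253.9.

253.9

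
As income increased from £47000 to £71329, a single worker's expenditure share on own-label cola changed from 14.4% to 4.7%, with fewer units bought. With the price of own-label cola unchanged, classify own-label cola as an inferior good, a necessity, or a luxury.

Quantity demanded falls as income rises, so η < 0.

inferior good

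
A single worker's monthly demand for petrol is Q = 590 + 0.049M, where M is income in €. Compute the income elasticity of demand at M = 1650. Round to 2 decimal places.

0.12

At M = 1650: Q = 670.850.
dQ/dM = 0.049.
η = (dQ/dM)·(M/Q) = 0.049 × (1650/670.850) = 0.12.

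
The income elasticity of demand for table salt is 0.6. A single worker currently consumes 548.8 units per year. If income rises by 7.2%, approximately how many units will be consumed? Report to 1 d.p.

572.5

%ΔQ ≈ η × %ΔI = 0.6 × 7.2% = 4.32%.
New Q ≈ 548.8 × (1 + 0.0432) = 572.5.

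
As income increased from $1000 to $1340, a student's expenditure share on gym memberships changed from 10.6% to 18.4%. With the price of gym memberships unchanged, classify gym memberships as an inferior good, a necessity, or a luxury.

luxury

The budget share rises as income rises, so η > 1.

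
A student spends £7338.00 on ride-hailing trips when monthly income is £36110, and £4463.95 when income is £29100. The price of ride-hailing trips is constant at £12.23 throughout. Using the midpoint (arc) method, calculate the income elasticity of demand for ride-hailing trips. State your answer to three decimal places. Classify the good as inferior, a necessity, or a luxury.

2.265 (luxury)

With a constant price, Q₁ = 7338.00/12.23 = 600.000 and Q₂ = 4463.95/12.23 = 365.000 (equivalently, work directly with expenditure since P cancels).
Midpoint %ΔQ = (4463.95 − 7338.00)/5900.98 = -0.48705; midpoint %ΔI = (29100 − 36110)/32605 = -0.21500.
η = -0.48705 / -0.21500 = 2.265.
η > 1 ⇒ luxury.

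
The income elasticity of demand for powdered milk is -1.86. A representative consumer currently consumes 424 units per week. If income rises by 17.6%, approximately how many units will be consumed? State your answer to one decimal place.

285.2

%ΔQ ≈ η × %ΔI = -1.86 × 17.6% = -32.736%.
New Q ≈ 424 × (1 − 0.32736) = 285.2.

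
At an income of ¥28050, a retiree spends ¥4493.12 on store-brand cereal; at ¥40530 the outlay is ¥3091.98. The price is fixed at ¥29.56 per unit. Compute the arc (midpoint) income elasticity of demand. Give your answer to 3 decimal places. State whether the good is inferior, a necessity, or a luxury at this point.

-1.015 (inferior good)

With a constant price, Q₁ = 4493.12/29.56 = 152.000 and Q₂ = 3091.98/29.56 = 104.600 (equivalently, work directly with expenditure since P cancels).
Midpoint %ΔQ = (3091.98 − 4493.12)/3792.55 = -0.36945; midpoint %ΔI = (40530 − 28050)/34290 = 0.36395.
η = -0.36945 / 0.36395 = -1.015.
η < 0 ⇒ inferior good.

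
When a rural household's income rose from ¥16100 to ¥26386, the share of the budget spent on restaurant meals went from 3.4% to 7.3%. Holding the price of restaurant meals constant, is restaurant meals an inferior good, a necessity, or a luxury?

The budget share rises as income rises, so η > 1.

luxury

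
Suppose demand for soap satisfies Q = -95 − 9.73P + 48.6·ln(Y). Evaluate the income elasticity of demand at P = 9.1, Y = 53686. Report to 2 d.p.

At P = 9.1, Y = 53686: Q = 345.755.
Holding P constant, ∂Q/∂Y = 48.6/Y = 0.000905264.
η_Y = (∂Q/∂Y)·(Y/Q) = 0.000905264 × (53686/345.755) = 0.14.

0.14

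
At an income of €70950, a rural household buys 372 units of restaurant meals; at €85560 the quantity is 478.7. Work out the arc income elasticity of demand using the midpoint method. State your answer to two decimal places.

ΔQ = 478.7 − 372 = 106.7; midpoint Q̄ = (372 + 478.7)/2 = 425.35.
ΔI = 85560 − 70950 = 14610; midpoint Ī = (70950 + 85560)/2 = 78255.
η = (ΔQ/Q̄) ÷ (ΔI/Ī) = (106.7/425.35) ÷ (14610/78255) = 1.34.

1.34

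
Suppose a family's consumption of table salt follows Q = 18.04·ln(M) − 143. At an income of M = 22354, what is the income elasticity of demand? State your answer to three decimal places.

0.479

At M = 22354: Q = 37.666.
dQ/dM = 18.04/M = 0.000807014 at this income.
η = (dQ/dM)·(M/Q) = 0.000807014 × (22354/37.666) = 0.479.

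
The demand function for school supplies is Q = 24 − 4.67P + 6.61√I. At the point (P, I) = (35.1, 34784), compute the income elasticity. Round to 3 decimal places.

At P = 35.1, I = 34784: Q = 1092.879.
Holding P constant, ∂Q/∂I = 6.61/(2√I) = 0.0177207.
η_I = (∂Q/∂I)·(I/Q) = 0.0177207 × (34784/1092.879) = 0.564.

0.564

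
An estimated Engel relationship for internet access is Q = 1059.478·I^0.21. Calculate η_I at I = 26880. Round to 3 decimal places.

For Q = A·I^β the income elasticity is constant and equal to β.
Here β = 0.21, so η = 0.210.

0.210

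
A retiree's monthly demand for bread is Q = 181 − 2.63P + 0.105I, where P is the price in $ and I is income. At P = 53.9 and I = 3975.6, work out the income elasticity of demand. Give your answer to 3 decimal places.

At P = 53.9, I = 3975.6: Q = 456.681.
Holding P constant, ∂Q/∂I = 0.105.
η_I = (∂Q/∂I)·(I/Q) = 0.105 × (3975.6/456.681) = 0.914.

0.914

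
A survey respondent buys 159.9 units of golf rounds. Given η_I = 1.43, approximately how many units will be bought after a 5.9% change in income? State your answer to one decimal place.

173.4

%ΔQ ≈ η × %ΔI = 1.43 × 5.9% = 8.437%.
New Q ≈ 159.9 × (1 + 0.08437) = 173.4.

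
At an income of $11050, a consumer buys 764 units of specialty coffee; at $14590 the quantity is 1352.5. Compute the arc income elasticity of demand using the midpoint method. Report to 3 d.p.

ΔQ = 1352.5 − 764 = 588.5; midpoint Q̄ = (764 + 1352.5)/2 = 1058.25.
ΔI = 14590 − 11050 = 3540; midpoint Ī = (11050 + 14590)/2 = 12820.
η = (ΔQ/Q̄) ÷ (ΔI/Ī) = (588.5/1058.25) ÷ (3540/12820) = 2.014.

2.014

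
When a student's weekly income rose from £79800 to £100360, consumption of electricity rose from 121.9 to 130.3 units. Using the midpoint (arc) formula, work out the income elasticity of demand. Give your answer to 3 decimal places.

ΔQ = 130.3 − 121.9 = 8.4; midpoint Q̄ = (121.9 + 130.3)/2 = 126.1.
ΔI = 100360 − 79800 = 20560; midpoint Ī = (79800 + 100360)/2 = 90080.
η = (ΔQ/Q̄) ÷ (ΔI/Ī) = (8.4/126.1) ÷ (20560/90080) = 0.292.

0.292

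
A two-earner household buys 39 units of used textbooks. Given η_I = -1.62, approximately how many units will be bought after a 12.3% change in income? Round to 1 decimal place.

%ΔQ ≈ η × %ΔI = -1.62 × 12.3% = -19.926%.
New Q ≈ 39 × (1 − 0.19926) = 31.2.

31.2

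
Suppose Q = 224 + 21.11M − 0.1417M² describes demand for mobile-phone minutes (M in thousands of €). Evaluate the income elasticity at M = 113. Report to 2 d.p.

-1.54

At M = 113: Q = 800.0627.
dQ/dM = 21.11 − 0.2834M = -10.91420.
η = (dQ/dM)·(M/Q) = -10.91420 × (113/800.0627) = -1.54.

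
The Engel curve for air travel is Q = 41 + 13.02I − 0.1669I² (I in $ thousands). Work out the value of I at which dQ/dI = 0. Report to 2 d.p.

39.01

dQ/dI = 13.02 − 0.3338I.
The good is inferior where dQ/dI < 0. Setting dQ/dI = 0 gives I = 13.02 / 0.3338 = 39.01.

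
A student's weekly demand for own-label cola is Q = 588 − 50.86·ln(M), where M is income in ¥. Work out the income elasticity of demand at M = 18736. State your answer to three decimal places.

-0.580

At M = 18736: Q = 87.629.
dQ/dM = -50.86/M = -0.00271456 at this income.
η = (dQ/dM)·(M/Q) = -0.00271456 × (18736/87.629) = -0.580.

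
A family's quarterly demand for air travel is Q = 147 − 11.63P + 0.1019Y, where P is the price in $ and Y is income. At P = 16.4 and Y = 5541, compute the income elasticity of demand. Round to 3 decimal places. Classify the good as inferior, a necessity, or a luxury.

At P = 16.4, Y = 5541: Q = 520.896.
Holding P constant, ∂Q/∂Y = 0.1019.
η_Y = (∂Q/∂Y)·(Y/Q) = 0.1019 × (5541/520.896) = 1.084.
Since η > 1, this is a luxury.

1.084 (luxury)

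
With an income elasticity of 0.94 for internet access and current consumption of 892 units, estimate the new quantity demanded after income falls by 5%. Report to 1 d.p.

%ΔQ ≈ η × %ΔI = 0.94 × (-5%) = -4.7%.
New Q ≈ 892 × (1 − 0.047) = 850.1.

850.1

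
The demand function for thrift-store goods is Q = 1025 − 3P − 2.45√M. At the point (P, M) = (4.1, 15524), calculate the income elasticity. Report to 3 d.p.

-0.216

At P = 4.1, M = 15524: Q = 707.441.
Holding P constant, ∂Q/∂M = -2.45/(2√M) = -0.00983183.
η_M = (∂Q/∂M)·(M/Q) = -0.00983183 × (15524/707.441) = -0.216.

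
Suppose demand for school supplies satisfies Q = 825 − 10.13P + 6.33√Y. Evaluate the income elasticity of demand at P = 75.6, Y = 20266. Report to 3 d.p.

At P = 75.6, Y = 20266: Q = 960.303.
Holding P constant, ∂Q/∂Y = 6.33/(2√Y) = 0.0222326.
η_Y = (∂Q/∂Y)·(Y/Q) = 0.0222326 × (20266/960.303) = 0.469.

0.469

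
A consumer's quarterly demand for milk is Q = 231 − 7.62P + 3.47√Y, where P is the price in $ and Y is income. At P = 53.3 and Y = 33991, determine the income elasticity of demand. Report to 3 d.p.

0.688

At P = 53.3, Y = 33991: Q = 464.606.
Holding P constant, ∂Q/∂Y = 3.47/(2√Y) = 0.0094106.
η_Y = (∂Q/∂Y)·(Y/Q) = 0.0094106 × (33991/464.606) = 0.688.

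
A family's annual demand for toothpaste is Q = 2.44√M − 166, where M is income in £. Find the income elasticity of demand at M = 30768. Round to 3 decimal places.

0.817

At M = 30768: Q = 261.996.
dQ/dM = 2.44/(2√M) = 0.00695521 at this income.
η = (dQ/dM)·(M/Q) = 0.00695521 × (30768/261.996) = 0.817.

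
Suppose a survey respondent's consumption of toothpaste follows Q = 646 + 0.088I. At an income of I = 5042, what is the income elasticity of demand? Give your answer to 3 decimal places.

0.407

At I = 5042: Q = 1089.696.
dQ/dI = 0.088.
η = (dQ/dI)·(I/Q) = 0.088 × (5042/1089.696) = 0.407.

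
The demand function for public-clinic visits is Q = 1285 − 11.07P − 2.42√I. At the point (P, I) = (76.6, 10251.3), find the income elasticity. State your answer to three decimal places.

At P = 76.6, I = 10251.3: Q = 192.016.
Holding P constant, ∂Q/∂I = -2.42/(2√I) = -0.0119508.
η_I = (∂Q/∂I)·(I/Q) = -0.0119508 × (10251.3/192.016) = -0.638.

-0.638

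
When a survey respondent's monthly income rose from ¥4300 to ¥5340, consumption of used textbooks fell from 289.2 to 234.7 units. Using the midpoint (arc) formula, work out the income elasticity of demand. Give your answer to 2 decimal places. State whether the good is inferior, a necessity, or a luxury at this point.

-0.96 (inferior good)

ΔQ = 234.7 − 289.2 = -54.5; midpoint Q̄ = (289.2 + 234.7)/2 = 261.95.
ΔI = 5340 − 4300 = 1040; midpoint Ī = (4300 + 5340)/2 = 4820.
η = (ΔQ/Q̄) ÷ (ΔI/Ī) = (-54.5/261.95) ÷ (1040/4820) = -0.96.
η < 0 ⇒ inferior good.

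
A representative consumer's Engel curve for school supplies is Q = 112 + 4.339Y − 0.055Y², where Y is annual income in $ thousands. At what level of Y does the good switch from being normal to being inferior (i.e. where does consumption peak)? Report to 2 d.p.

dQ/dY = 4.339 − 0.11Y.
The good is inferior where dQ/dY < 0. Setting dQ/dY = 0 gives Y = 4.339 / 0.11 = 39.45.

39.45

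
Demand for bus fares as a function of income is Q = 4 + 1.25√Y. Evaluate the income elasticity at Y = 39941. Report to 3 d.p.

At Y = 39941: Q = 253.816.
dQ/dY = 1.25/(2√Y) = 0.00312731 at this income.
η = (dQ/dY)·(Y/Q) = 0.00312731 × (39941/253.816) = 0.492.

0.492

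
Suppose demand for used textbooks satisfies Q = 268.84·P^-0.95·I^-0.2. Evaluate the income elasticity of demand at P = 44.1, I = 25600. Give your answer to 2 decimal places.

-0.20

For a multiplicative demand Q = A·P^α·I^β, the income elasticity is β everywhere.
Here β = -0.2, so η = -0.20.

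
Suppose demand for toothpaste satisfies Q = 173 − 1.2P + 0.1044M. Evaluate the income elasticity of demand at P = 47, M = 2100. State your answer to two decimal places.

At P = 47, M = 2100: Q = 335.840.
Holding P constant, ∂Q/∂M = 0.1044.
η_M = (∂Q/∂M)·(M/Q) = 0.1044 × (2100/335.840) = 0.65.

0.65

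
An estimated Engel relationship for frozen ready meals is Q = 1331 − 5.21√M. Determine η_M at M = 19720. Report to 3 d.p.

At M = 19720: Q = 599.371.
dQ/dM = -5.21/(2√M) = -0.0185504 at this income.
η = (dQ/dM)·(M/Q) = -0.0185504 × (19720/599.371) = -0.610.

-0.610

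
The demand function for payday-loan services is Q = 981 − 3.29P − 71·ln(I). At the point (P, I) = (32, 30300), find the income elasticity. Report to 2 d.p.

-0.50

At P = 32, I = 30300: Q = 143.078.
Holding P constant, ∂Q/∂I = -71/I = -0.00234323.
η_I = (∂Q/∂I)·(I/Q) = -0.00234323 × (30300/143.078) = -0.50.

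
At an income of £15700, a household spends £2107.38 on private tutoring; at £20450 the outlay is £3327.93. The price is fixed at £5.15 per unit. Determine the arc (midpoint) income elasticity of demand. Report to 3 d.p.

1.709

With a constant price, Q₁ = 2107.38/5.15 = 409.200 and Q₂ = 3327.93/5.15 = 646.200 (equivalently, work directly with expenditure since P cancels).
Midpoint %ΔQ = (3327.93 − 2107.38)/2717.66 = 0.44912; midpoint %ΔI = (20450 − 15700)/18075 = 0.26279.
η = 0.44912 / 0.26279 = 1.709.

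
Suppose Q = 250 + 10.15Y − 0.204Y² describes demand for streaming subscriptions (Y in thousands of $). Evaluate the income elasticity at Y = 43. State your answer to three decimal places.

-1.028

At Y = 43: Q = 309.2540.
dQ/dY = 10.15 − 0.408Y = -7.39400.
η = (dQ/dY)·(Y/Q) = -7.39400 × (43/309.2540) = -1.028.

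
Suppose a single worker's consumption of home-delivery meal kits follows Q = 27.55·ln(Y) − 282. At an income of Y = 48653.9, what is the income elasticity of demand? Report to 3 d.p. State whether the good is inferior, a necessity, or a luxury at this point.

1.797 (luxury)

At Y = 48653.9: Q = 15.333.
dQ/dY = 27.55/Y = 0.000566244 at this income.
η = (dQ/dY)·(Y/Q) = 0.000566244 × (48653.9/15.333) = 1.797.
Since η > 1, the good is a luxury.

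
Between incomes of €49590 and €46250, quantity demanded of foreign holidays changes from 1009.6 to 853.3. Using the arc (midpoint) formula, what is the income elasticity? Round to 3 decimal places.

2.408

ΔQ = 853.3 − 1009.6 = -156.3; midpoint Q̄ = (1009.6 + 853.3)/2 = 931.45.
ΔI = 46250 − 49590 = -3340; midpoint Ī = (49590 + 46250)/2 = 47920.
η = (ΔQ/Q̄) ÷ (ΔI/Ī) = (-156.3/931.45) ÷ (-3340/47920) = 2.408.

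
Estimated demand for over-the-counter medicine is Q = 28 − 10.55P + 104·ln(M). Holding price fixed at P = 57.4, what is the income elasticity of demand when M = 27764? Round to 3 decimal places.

At P = 57.4, M = 27764: Q = 486.506.
Holding P constant, ∂Q/∂M = 104/M = 0.00374586.
η_M = (∂Q/∂M)·(M/Q) = 0.00374586 × (27764/486.506) = 0.214.

0.214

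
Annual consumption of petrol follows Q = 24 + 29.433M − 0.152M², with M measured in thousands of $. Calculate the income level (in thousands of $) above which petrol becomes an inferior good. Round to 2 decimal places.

96.82

dQ/dM = 29.433 − 0.304M.
The good is inferior where dQ/dM < 0. Setting dQ/dM = 0 gives M = 29.433 / 0.304 = 96.82.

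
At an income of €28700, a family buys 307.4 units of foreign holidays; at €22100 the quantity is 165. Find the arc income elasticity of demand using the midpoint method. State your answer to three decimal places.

ΔQ = 165 − 307.4 = -142.4; midpoint Q̄ = (307.4 + 165)/2 = 236.2.
ΔI = 22100 − 28700 = -6600; midpoint Ī = (28700 + 22100)/2 = 25400.
η = (ΔQ/Q̄) ÷ (ΔI/Ī) = (-142.4/236.2) ÷ (-6600/25400) = 2.320.

2.320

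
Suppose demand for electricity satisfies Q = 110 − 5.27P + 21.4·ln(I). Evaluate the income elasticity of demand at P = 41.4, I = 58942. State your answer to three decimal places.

At P = 41.4, I = 58942: Q = 126.886.
Holding P constant, ∂Q/∂I = 21.4/I = 0.000363069.
η_I = (∂Q/∂I)·(I/Q) = 0.000363069 × (58942/126.886) = 0.169.

0.169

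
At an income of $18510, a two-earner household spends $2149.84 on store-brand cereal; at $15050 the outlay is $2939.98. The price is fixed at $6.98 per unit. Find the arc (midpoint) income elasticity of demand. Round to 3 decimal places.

With a constant price, Q₁ = 2149.84/6.98 = 308.000 and Q₂ = 2939.98/6.98 = 421.201 (equivalently, work directly with expenditure since P cancels).
Midpoint %ΔQ = (2939.98 − 2149.84)/2544.91 = 0.31048; midpoint %ΔI = (15050 − 18510)/16780 = -0.20620.
η = 0.31048 / -0.20620 = -1.506.

-1.506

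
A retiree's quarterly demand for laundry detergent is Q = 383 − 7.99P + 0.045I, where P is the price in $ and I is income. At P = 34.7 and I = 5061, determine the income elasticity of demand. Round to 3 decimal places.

At P = 34.7, I = 5061: Q = 333.492.
Holding P constant, ∂Q/∂I = 0.045.
η_I = (∂Q/∂I)·(I/Q) = 0.045 × (5061/333.492) = 0.683.

0.683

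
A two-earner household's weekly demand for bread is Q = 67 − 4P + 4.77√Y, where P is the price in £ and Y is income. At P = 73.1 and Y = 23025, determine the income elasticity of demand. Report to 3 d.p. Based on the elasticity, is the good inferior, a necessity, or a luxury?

At P = 73.1, Y = 23025: Q = 498.399.
Holding P constant, ∂Q/∂Y = 4.77/(2√Y) = 0.0157177.
η_Y = (∂Q/∂Y)·(Y/Q) = 0.0157177 × (23025/498.399) = 0.726.
Since 0 < η < 1, this is a necessity.

0.726 (necessity)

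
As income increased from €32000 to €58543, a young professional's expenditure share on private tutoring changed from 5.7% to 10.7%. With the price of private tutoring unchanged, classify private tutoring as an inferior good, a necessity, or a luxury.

luxury

The budget share rises as income rises, so η > 1.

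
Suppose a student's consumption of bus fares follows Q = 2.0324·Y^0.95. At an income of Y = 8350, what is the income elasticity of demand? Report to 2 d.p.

0.95

For Q = A·Y^β the income elasticity is constant and equal to β.
Here β = 0.95, so η = 0.95.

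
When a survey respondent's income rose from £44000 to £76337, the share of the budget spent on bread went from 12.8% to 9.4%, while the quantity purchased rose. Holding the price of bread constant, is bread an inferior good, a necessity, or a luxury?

Quantity rises but the budget share falls as income rises, so 0 < η < 1.

necessity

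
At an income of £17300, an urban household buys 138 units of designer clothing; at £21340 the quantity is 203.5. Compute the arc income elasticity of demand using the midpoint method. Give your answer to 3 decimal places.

ΔQ = 203.5 − 138 = 65.5; midpoint Q̄ = (138 + 203.5)/2 = 170.75.
ΔI = 21340 − 17300 = 4040; midpoint Ī = (17300 + 21340)/2 = 19320.
η = (ΔQ/Q̄) ÷ (ΔI/Ī) = (65.5/170.75) ÷ (4040/19320) = 1.834.

1.834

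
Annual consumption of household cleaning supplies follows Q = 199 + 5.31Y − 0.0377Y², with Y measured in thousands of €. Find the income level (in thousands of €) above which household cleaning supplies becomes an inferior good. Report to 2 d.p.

70.42

dQ/dY = 5.31 − 0.0754Y.
The good is inferior where dQ/dY < 0. Setting dQ/dY = 0 gives Y = 5.31 / 0.0754 = 70.42.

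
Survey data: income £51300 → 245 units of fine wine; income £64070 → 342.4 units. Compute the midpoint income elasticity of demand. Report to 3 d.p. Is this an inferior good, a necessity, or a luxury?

1.498 (luxury)

ΔQ = 342.4 − 245 = 97.4; midpoint Q̄ = (245 + 342.4)/2 = 293.7.
ΔI = 64070 − 51300 = 12770; midpoint Ī = (51300 + 64070)/2 = 57685.
η = (ΔQ/Q̄) ÷ (ΔI/Ī) = (97.4/293.7) ÷ (12770/57685) = 1.498.
η > 1 ⇒ luxury.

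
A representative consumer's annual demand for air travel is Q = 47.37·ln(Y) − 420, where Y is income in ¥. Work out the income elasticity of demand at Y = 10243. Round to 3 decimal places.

At Y = 10243: Q = 17.431.
dQ/dY = 47.37/Y = 0.00462462 at this income.
η = (dQ/dY)·(Y/Q) = 0.00462462 × (10243/17.431) = 2.718.

2.718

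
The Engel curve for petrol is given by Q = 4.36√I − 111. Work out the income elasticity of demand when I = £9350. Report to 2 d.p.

At I = 9350: Q = 310.592.
dQ/dI = 4.36/(2√I) = 0.022545 at this income.
η = (dQ/dI)·(I/Q) = 0.022545 × (9350/310.592) = 0.68.

0.68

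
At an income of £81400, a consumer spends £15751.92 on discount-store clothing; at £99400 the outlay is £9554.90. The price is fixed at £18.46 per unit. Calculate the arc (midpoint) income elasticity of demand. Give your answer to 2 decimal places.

-2.46

With a constant price, Q₁ = 15751.92/18.46 = 853.300 and Q₂ = 9554.90/18.46 = 517.600 (equivalently, work directly with expenditure since P cancels).
Midpoint %ΔQ = (9554.90 − 15751.92)/12653.41 = -0.48975; midpoint %ΔI = (99400 − 81400)/90400 = 0.19912.
η = -0.48975 / 0.19912 = -2.46.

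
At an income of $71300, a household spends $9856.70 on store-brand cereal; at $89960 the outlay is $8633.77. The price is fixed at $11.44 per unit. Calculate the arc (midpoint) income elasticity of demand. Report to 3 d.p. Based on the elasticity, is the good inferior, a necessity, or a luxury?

With a constant price, Q₁ = 9856.70/11.44 = 861.600 and Q₂ = 8633.77/11.44 = 754.700 (equivalently, work directly with expenditure since P cancels).
Midpoint %ΔQ = (8633.77 − 9856.70)/9245.24 = -0.13228; midpoint %ΔI = (89960 − 71300)/80630 = 0.23143.
η = -0.13228 / 0.23143 = -0.572.
η < 0 ⇒ inferior good.

-0.572 (inferior good)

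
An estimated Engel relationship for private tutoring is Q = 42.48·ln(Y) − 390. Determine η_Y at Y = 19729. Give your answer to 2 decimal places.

At Y = 19729: Q = 30.121.
dQ/dY = 42.48/Y = 0.00215318 at this income.
η = (dQ/dY)·(Y/Q) = 0.00215318 × (19729/30.121) = 1.41.

1.41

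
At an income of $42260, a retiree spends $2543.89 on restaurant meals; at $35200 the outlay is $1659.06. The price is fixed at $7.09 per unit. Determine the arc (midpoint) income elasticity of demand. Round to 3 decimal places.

2.310

With a constant price, Q₁ = 2543.89/7.09 = 358.800 and Q₂ = 1659.06/7.09 = 234.000 (equivalently, work directly with expenditure since P cancels).
Midpoint %ΔQ = (1659.06 − 2543.89)/2101.48 = -0.42105; midpoint %ΔI = (35200 − 42260)/38730 = -0.18229.
η = -0.42105 / -0.18229 = 2.310.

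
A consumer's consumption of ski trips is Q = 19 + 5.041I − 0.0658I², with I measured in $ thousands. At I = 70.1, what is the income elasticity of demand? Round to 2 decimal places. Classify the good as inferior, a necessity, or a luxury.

-5.98 (inferior good)

At I = 70.1: Q = 49.0322.
dQ/dI = 5.041 − 0.1316I = -4.18416.
η = (dQ/dI)·(I/Q) = -4.18416 × (70.1/49.0322) = -5.98.
η < 0 ⇒ inferior good.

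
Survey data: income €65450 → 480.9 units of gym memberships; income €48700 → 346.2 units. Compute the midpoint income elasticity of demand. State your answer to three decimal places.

1.110

ΔQ = 346.2 − 480.9 = -134.7; midpoint Q̄ = (480.9 + 346.2)/2 = 413.55.
ΔI = 48700 − 65450 = -16750; midpoint Ī = (65450 + 48700)/2 = 57075.
η = (ΔQ/Q̄) ÷ (ΔI/Ī) = (-134.7/413.55) ÷ (-16750/57075) = 1.110.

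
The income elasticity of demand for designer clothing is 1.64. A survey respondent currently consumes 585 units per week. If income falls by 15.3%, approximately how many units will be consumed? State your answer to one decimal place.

%ΔQ ≈ η × %ΔI = 1.64 × (-15.3%) = -25.092%.
New Q ≈ 585 × (1 − 0.25092) = 438.2.

438.2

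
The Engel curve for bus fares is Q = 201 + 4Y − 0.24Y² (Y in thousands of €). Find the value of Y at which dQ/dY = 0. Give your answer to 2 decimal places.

8.33

dQ/dY = 4 − 0.48Y.
The good is inferior where dQ/dY < 0. Setting dQ/dY = 0 gives Y = 4 / 0.48 = 8.33.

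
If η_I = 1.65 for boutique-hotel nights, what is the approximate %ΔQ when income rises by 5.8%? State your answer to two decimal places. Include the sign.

9.57%

%ΔQ ≈ η × %ΔI = 1.65 × 5.8% = 9.57%.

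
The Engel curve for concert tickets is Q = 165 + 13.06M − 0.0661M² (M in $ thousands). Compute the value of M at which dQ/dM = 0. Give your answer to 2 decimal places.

98.79

dQ/dM = 13.06 − 0.1322M.
The good is inferior where dQ/dM < 0. Setting dQ/dM = 0 gives M = 13.06 / 0.1322 = 98.79.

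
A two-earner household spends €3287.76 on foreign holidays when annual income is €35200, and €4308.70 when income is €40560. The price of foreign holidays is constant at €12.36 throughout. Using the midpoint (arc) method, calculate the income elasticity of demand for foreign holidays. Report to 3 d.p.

With a constant price, Q₁ = 3287.76/12.36 = 266.000 and Q₂ = 4308.70/12.36 = 348.600 (equivalently, work directly with expenditure since P cancels).
Midpoint %ΔQ = (4308.70 − 3287.76)/3798.23 = 0.26879; midpoint %ΔI = (40560 − 35200)/37880 = 0.14150.
η = 0.26879 / 0.14150 = 1.900.

1.900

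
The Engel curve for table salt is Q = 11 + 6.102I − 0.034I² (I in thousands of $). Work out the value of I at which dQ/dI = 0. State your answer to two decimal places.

89.74

dQ/dI = 6.102 − 0.068I.
The good is inferior where dQ/dI < 0. Setting dQ/dI = 0 gives I = 6.102 / 0.068 = 89.74.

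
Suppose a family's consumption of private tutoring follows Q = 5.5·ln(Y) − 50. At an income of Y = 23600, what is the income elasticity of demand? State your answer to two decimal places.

1.02

At Y = 23600: Q = 5.380.
dQ/dY = 5.5/Y = 0.000233051 at this income.
η = (dQ/dY)·(Y/Q) = 0.000233051 × (23600/5.380) = 1.02.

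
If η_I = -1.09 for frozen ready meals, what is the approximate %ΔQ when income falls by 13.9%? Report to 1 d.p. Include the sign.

%ΔQ ≈ η × %ΔI = -1.09 × (-13.9%) = 15.2%.

15.2%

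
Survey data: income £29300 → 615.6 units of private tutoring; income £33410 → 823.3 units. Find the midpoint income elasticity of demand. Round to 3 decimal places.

ΔQ = 823.3 − 615.6 = 207.7; midpoint Q̄ = (615.6 + 823.3)/2 = 719.45.
ΔI = 33410 − 29300 = 4110; midpoint Ī = (29300 + 33410)/2 = 31355.
η = (ΔQ/Q̄) ÷ (ΔI/Ī) = (207.7/719.45) ÷ (4110/31355) = 2.202.

2.202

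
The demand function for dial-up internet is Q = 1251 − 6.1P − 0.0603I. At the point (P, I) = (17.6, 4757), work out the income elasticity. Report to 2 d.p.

At P = 17.6, I = 4757: Q = 856.793.
Holding P constant, ∂Q/∂I = −0.0603.
η_I = (∂Q/∂I)·(I/Q) = -0.0603 × (4757/856.793) = -0.33.

-0.33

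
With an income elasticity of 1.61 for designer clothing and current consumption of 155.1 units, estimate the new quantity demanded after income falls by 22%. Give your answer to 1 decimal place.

100.2

%ΔQ ≈ η × %ΔI = 1.61 × (-22%) = -35.42%.
New Q ≈ 155.1 × (1 − 0.3542) = 100.2.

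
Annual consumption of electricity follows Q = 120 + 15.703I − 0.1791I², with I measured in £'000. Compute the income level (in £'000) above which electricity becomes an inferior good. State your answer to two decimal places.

43.84

dQ/dI = 15.703 − 0.3582I.
The good is inferior where dQ/dI < 0. Setting dQ/dI = 0 gives I = 15.703 / 0.3582 = 43.84.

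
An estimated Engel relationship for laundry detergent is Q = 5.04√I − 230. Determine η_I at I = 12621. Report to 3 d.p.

At I = 12621: Q = 336.210.
dQ/dI = 5.04/(2√I) = 0.0224313 at this income.
η = (dQ/dI)·(I/Q) = 0.0224313 × (12621/336.210) = 0.842.

0.842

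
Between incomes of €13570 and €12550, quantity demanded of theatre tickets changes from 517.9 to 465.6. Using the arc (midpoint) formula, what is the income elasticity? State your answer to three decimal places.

ΔQ = 465.6 − 517.9 = -52.3; midpoint Q̄ = (517.9 + 465.6)/2 = 491.75.
ΔI = 12550 − 13570 = -1020; midpoint Ī = (13570 + 12550)/2 = 13060.
η = (ΔQ/Q̄) ÷ (ΔI/Ī) = (-52.3/491.75) ÷ (-1020/13060) = 1.362.

1.362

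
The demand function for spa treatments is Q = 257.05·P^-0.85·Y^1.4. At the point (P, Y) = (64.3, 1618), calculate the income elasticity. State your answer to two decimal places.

1.40

For a multiplicative demand Q = A·P^α·Y^β, the income elasticity is β everywhere.
Here β = 1.4, so η = 1.40.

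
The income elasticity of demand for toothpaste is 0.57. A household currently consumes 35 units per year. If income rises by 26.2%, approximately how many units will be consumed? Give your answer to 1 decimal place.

40.2

%ΔQ ≈ η × %ΔI = 0.57 × 26.2% = 14.934%.
New Q ≈ 35 × (1 + 0.14934) = 40.2.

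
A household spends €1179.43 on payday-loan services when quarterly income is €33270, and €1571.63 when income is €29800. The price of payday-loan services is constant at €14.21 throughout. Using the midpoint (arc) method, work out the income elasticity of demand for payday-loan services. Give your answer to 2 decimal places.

-2.59

With a constant price, Q₁ = 1179.43/14.21 = 83.000 and Q₂ = 1571.63/14.21 = 110.600 (equivalently, work directly with expenditure since P cancels).
Midpoint %ΔQ = (1571.63 − 1179.43)/1375.53 = 0.28513; midpoint %ΔI = (29800 − 33270)/31535 = -0.11004.
η = 0.28513 / -0.11004 = -2.59.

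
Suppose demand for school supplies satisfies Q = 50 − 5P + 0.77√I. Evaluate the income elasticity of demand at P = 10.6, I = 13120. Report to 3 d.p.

0.518

At P = 10.6, I = 13120: Q = 85.198.
Holding P constant, ∂Q/∂I = 0.77/(2√I) = 0.0033612.
η_I = (∂Q/∂I)·(I/Q) = 0.0033612 × (13120/85.198) = 0.518.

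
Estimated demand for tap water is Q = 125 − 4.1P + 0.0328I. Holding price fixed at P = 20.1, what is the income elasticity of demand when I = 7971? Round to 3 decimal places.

At P = 20.1, I = 7971: Q = 304.039.
Holding P constant, ∂Q/∂I = 0.0328.
η_I = (∂Q/∂I)·(I/Q) = 0.0328 × (7971/304.039) = 0.860.

0.860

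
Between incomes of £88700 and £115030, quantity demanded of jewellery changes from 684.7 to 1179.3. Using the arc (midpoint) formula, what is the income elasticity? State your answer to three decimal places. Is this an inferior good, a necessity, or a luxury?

ΔQ = 1179.3 − 684.7 = 494.6; midpoint Q̄ = (684.7 + 1179.3)/2 = 932.
ΔI = 115030 − 88700 = 26330; midpoint Ī = (88700 + 115030)/2 = 101865.
η = (ΔQ/Q̄) ÷ (ΔI/Ī) = (494.6/932) ÷ (26330/101865) = 2.053.
η > 1 ⇒ luxury.

2.053 (luxury)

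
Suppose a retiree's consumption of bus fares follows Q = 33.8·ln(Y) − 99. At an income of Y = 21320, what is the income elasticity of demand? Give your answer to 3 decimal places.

0.142

At Y = 21320: Q = 237.898.
dQ/dY = 33.8/Y = 0.00158537 at this income.
η = (dQ/dY)·(Y/Q) = 0.00158537 × (21320/237.898) = 0.142.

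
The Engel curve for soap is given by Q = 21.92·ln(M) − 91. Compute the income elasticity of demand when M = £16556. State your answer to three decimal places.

0.180

At M = 16556: Q = 121.942.
dQ/dM = 21.92/M = 0.00132399 at this income.
η = (dQ/dM)·(M/Q) = 0.00132399 × (16556/121.942) = 0.180.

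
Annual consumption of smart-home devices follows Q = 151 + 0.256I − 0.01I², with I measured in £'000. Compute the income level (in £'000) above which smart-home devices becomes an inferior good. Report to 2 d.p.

12.80

dQ/dI = 0.256 − 0.02I.
The good is inferior where dQ/dI < 0. Setting dQ/dI = 0 gives I = 0.256 / 0.02 = 12.80.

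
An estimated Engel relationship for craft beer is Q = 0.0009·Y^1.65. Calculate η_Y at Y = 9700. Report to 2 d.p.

1.65

For Q = A·Y^β the income elasticity is constant and equal to β.
Here β = 1.65, so η = 1.65.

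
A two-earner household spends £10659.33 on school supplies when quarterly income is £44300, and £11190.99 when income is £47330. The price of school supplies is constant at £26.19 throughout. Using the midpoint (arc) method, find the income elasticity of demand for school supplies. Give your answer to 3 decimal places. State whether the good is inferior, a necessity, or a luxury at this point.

0.736 (necessity)

With a constant price, Q₁ = 10659.33/26.19 = 407.000 and Q₂ = 11190.99/26.19 = 427.300 (equivalently, work directly with expenditure since P cancels).
Midpoint %ΔQ = (11190.99 − 10659.33)/10925.16 = 0.04866; midpoint %ΔI = (47330 − 44300)/45815 = 0.06614.
η = 0.04866 / 0.06614 = 0.736.
0 < η < 1 ⇒ necessity.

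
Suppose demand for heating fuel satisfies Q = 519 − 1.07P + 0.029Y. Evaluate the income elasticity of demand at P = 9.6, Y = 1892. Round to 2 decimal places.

At P = 9.6, Y = 1892: Q = 563.596.
Holding P constant, ∂Q/∂Y = 0.029.
η_Y = (∂Q/∂Y)·(Y/Q) = 0.029 × (1892/563.596) = 0.10.

0.10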